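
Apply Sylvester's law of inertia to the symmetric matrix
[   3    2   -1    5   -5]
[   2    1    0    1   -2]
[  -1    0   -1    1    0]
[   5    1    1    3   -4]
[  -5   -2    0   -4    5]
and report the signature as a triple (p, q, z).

Answer: (2, 3, 0)

Derivation:
step 0: pivot 3 → sign +
step 1: pivot -1/3 → sign −
step 2: pivot 11 → sign +
step 3: pivot -4/11 → sign −
step 4: pivot -1/4 → sign −
signature = (2, 3, 0)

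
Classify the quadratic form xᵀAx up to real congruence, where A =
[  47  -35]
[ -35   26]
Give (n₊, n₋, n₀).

step 0: pivot 47 → sign +
step 1: pivot -3/47 → sign −
signature = (1, 1, 0)

Answer: (1, 1, 0)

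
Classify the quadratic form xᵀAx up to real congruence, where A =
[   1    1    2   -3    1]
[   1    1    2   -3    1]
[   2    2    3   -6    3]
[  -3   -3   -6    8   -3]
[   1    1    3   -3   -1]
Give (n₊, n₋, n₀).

step 0: pivot 1 → sign +
step 1: pivot -1 → sign −
step 2: pivot -1 → sign −
step 3: pivot -1 → sign −
step 4: row/col 4 already zero → sign 0
signature = (1, 3, 1)

Answer: (1, 3, 1)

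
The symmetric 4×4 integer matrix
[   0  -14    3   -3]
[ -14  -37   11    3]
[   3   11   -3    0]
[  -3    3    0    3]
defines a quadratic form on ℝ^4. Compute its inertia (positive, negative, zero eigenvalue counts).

Answer: (2, 1, 1)

Derivation:
step 0: pivot -37 → sign −
step 1: pivot 196/37 → sign +
step 2: pivot 3/196 → sign +
step 3: row/col 3 already zero → sign 0
signature = (2, 1, 1)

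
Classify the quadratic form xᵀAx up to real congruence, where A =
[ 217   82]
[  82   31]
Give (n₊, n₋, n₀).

Answer: (2, 0, 0)

Derivation:
step 0: pivot 217 → sign +
step 1: pivot 3/217 → sign +
signature = (2, 0, 0)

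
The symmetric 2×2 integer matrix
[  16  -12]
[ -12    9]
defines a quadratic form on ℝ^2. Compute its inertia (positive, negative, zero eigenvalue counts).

step 0: pivot 16 → sign +
step 1: row/col 1 already zero → sign 0
signature = (1, 0, 1)

Answer: (1, 0, 1)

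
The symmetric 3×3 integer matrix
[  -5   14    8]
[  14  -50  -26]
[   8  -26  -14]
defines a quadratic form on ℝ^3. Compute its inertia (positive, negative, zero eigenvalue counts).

Answer: (0, 2, 1)

Derivation:
step 0: pivot -5 → sign −
step 1: pivot -54/5 → sign −
step 2: row/col 2 already zero → sign 0
signature = (0, 2, 1)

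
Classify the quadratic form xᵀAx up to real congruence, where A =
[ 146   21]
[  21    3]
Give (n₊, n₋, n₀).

Answer: (1, 1, 0)

Derivation:
step 0: pivot 146 → sign +
step 1: pivot -3/146 → sign −
signature = (1, 1, 0)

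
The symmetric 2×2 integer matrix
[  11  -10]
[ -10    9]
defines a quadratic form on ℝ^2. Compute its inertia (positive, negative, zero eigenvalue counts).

Answer: (1, 1, 0)

Derivation:
step 0: pivot 11 → sign +
step 1: pivot -1/11 → sign −
signature = (1, 1, 0)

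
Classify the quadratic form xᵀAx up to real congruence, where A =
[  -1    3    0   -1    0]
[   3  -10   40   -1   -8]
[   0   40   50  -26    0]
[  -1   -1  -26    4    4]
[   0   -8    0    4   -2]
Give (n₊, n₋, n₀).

step 0: pivot -1 → sign −
step 1: pivot -1 → sign −
step 2: pivot 1650 → sign +
step 3: pivot 9/275 → sign +
step 4: pivot -2/9 → sign −
signature = (2, 3, 0)

Answer: (2, 3, 0)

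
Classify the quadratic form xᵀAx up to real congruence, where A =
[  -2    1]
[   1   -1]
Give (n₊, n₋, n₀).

Answer: (0, 2, 0)

Derivation:
step 0: pivot -2 → sign −
step 1: pivot -1/2 → sign −
signature = (0, 2, 0)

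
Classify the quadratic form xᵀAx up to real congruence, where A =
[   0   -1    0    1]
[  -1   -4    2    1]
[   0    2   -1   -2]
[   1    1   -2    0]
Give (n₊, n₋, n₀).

step 0: pivot -4 → sign −
step 1: pivot 1/4 → sign +
step 2: pivot -1 → sign −
step 3: pivot -2 → sign −
signature = (1, 3, 0)

Answer: (1, 3, 0)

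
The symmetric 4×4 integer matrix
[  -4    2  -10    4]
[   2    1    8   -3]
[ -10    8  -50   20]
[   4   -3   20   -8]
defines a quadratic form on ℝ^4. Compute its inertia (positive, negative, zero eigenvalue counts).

Answer: (1, 3, 0)

Derivation:
step 0: pivot -4 → sign −
step 1: pivot 2 → sign +
step 2: pivot -59/2 → sign −
step 3: pivot -1/59 → sign −
signature = (1, 3, 0)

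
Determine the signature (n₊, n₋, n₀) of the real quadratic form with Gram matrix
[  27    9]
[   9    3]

step 0: pivot 27 → sign +
step 1: row/col 1 already zero → sign 0
signature = (1, 0, 1)

Answer: (1, 0, 1)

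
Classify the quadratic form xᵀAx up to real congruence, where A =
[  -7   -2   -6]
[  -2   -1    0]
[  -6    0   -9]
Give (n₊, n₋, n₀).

step 0: pivot -7 → sign −
step 1: pivot -3/7 → sign −
step 2: pivot 3 → sign +
signature = (1, 2, 0)

Answer: (1, 2, 0)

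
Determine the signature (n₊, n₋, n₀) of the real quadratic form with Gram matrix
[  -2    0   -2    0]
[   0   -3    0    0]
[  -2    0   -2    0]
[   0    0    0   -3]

Answer: (0, 3, 1)

Derivation:
step 0: pivot -2 → sign −
step 1: pivot -3 → sign −
step 2: pivot -3 → sign −
step 3: row/col 3 already zero → sign 0
signature = (0, 3, 1)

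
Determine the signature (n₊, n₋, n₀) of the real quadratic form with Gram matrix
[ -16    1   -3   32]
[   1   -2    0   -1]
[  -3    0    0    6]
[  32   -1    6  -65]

step 0: pivot -16 → sign −
step 1: pivot -31/16 → sign −
step 2: pivot 18/31 → sign +
step 3: pivot -1/2 → sign −
signature = (1, 3, 0)

Answer: (1, 3, 0)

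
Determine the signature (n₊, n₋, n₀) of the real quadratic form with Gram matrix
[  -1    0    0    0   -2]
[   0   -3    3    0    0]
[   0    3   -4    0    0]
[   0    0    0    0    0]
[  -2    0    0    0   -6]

Answer: (0, 4, 1)

Derivation:
step 0: pivot -1 → sign −
step 1: pivot -3 → sign −
step 2: pivot -1 → sign −
step 3: pivot -2 → sign −
step 4: row/col 4 already zero → sign 0
signature = (0, 4, 1)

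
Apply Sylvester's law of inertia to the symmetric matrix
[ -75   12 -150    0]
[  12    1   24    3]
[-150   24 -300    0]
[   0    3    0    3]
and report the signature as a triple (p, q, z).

step 0: pivot -75 → sign −
step 1: pivot 73/25 → sign +
step 2: pivot -6/73 → sign −
step 3: row/col 3 already zero → sign 0
signature = (1, 2, 1)

Answer: (1, 2, 1)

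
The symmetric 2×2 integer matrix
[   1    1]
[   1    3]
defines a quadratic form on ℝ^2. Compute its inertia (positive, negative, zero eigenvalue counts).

step 0: pivot 1 → sign +
step 1: pivot 2 → sign +
signature = (2, 0, 0)

Answer: (2, 0, 0)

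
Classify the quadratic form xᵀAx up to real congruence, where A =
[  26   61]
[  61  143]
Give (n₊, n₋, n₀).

step 0: pivot 26 → sign +
step 1: pivot -3/26 → sign −
signature = (1, 1, 0)

Answer: (1, 1, 0)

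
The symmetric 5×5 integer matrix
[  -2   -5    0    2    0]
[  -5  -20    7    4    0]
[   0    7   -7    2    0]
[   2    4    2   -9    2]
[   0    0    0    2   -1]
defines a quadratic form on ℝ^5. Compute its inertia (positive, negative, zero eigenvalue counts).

step 0: pivot -2 → sign −
step 1: pivot -15/2 → sign −
step 2: pivot -7/15 → sign −
step 3: pivot -31/7 → sign −
step 4: pivot -3/31 → sign −
signature = (0, 5, 0)

Answer: (0, 5, 0)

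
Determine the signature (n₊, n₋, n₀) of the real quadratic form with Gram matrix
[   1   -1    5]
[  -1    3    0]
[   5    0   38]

Answer: (3, 0, 0)

Derivation:
step 0: pivot 1 → sign +
step 1: pivot 2 → sign +
step 2: pivot 1/2 → sign +
signature = (3, 0, 0)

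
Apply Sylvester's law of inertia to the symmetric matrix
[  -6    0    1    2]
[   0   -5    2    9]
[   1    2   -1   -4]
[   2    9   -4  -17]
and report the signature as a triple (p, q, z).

Answer: (0, 3, 1)

Derivation:
step 0: pivot -6 → sign −
step 1: pivot -5 → sign −
step 2: pivot -1/30 → sign −
step 3: row/col 3 already zero → sign 0
signature = (0, 3, 1)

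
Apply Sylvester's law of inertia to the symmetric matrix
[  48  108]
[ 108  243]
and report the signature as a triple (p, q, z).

step 0: pivot 48 → sign +
step 1: row/col 1 already zero → sign 0
signature = (1, 0, 1)

Answer: (1, 0, 1)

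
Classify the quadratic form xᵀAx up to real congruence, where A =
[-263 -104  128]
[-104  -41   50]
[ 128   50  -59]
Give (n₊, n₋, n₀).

Answer: (2, 1, 0)

Derivation:
step 0: pivot -263 → sign −
step 1: pivot 33/263 → sign +
step 2: pivot 3/11 → sign +
signature = (2, 1, 0)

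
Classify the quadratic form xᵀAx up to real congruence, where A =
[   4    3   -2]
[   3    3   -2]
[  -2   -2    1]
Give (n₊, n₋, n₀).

step 0: pivot 4 → sign +
step 1: pivot 3/4 → sign +
step 2: pivot -1/3 → sign −
signature = (2, 1, 0)

Answer: (2, 1, 0)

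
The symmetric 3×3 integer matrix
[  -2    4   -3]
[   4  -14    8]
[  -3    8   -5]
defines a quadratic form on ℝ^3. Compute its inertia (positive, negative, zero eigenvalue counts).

step 0: pivot -2 → sign −
step 1: pivot -6 → sign −
step 2: pivot 1/6 → sign +
signature = (1, 2, 0)

Answer: (1, 2, 0)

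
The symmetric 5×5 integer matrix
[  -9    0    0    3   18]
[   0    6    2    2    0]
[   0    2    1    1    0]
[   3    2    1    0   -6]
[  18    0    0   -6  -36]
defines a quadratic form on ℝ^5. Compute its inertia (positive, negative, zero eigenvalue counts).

step 0: pivot -9 → sign −
step 1: pivot 6 → sign +
step 2: pivot 1/3 → sign +
step 3: row/col 3 already zero → sign 0
step 4: row/col 4 already zero → sign 0
signature = (2, 1, 2)

Answer: (2, 1, 2)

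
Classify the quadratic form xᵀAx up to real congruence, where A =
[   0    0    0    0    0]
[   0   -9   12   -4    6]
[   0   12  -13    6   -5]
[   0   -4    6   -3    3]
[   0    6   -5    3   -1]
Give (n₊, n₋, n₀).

step 0: pivot -9 → sign −
step 1: pivot 3 → sign +
step 2: pivot -37/27 → sign −
step 3: pivot 3/37 → sign +
step 4: row/col 4 already zero → sign 0
signature = (2, 2, 1)

Answer: (2, 2, 1)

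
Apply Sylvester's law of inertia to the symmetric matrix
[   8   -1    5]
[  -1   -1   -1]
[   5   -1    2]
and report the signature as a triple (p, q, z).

Answer: (1, 2, 0)

Derivation:
step 0: pivot 8 → sign +
step 1: pivot -9/8 → sign −
step 2: pivot -1 → sign −
signature = (1, 2, 0)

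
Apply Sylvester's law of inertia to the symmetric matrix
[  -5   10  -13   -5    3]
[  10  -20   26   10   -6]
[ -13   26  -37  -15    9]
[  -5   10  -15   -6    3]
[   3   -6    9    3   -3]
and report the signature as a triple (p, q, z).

Answer: (1, 3, 1)

Derivation:
step 0: pivot -5 → sign −
step 1: pivot -16/5 → sign −
step 2: pivot 1/4 → sign +
step 3: pivot -3 → sign −
step 4: row/col 4 already zero → sign 0
signature = (1, 3, 1)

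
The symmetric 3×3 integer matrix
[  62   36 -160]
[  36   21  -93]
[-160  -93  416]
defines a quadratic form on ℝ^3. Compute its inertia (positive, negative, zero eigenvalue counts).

step 0: pivot 62 → sign +
step 1: pivot 3/31 → sign +
step 2: pivot 3 → sign +
signature = (3, 0, 0)

Answer: (3, 0, 0)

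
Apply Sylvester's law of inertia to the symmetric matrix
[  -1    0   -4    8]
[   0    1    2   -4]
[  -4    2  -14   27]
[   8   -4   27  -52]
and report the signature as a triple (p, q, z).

step 0: pivot -1 → sign −
step 1: pivot 1 → sign +
step 2: pivot -2 → sign −
step 3: pivot 1/2 → sign +
signature = (2, 2, 0)

Answer: (2, 2, 0)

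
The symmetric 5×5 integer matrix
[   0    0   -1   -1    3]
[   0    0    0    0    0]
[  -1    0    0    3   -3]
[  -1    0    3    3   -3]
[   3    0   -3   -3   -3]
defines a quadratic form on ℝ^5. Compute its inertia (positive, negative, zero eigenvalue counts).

step 0: pivot -2 → sign −
step 1: pivot 1/2 → sign +
step 2: pivot -3 → sign −
step 3: pivot 6 → sign +
step 4: row/col 4 already zero → sign 0
signature = (2, 2, 1)

Answer: (2, 2, 1)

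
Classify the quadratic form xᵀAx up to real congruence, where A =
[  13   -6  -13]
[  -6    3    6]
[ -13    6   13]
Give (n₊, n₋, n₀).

step 0: pivot 13 → sign +
step 1: pivot 3/13 → sign +
step 2: row/col 2 already zero → sign 0
signature = (2, 0, 1)

Answer: (2, 0, 1)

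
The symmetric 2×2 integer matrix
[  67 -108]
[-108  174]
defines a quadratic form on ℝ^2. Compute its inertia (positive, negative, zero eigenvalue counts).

step 0: pivot 67 → sign +
step 1: pivot -6/67 → sign −
signature = (1, 1, 0)

Answer: (1, 1, 0)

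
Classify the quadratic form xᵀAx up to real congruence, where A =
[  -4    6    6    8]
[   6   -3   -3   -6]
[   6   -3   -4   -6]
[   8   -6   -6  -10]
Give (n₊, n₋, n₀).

step 0: pivot -4 → sign −
step 1: pivot 6 → sign +
step 2: pivot -1 → sign −
step 3: row/col 3 already zero → sign 0
signature = (1, 2, 1)

Answer: (1, 2, 1)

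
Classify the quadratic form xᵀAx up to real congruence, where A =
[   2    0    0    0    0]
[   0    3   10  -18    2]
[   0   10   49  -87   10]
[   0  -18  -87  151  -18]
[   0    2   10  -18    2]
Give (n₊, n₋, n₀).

Answer: (3, 2, 0)

Derivation:
step 0: pivot 2 → sign +
step 1: pivot 3 → sign +
step 2: pivot 47/3 → sign +
step 3: pivot -166/47 → sign −
step 4: pivot -2/83 → sign −
signature = (3, 2, 0)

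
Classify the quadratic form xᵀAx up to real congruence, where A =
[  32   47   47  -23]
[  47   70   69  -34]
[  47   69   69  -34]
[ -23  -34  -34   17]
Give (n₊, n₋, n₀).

step 0: pivot 32 → sign +
step 1: pivot 31/32 → sign +
step 2: pivot -1/31 → sign −
step 3: pivot 2 → sign +
signature = (3, 1, 0)

Answer: (3, 1, 0)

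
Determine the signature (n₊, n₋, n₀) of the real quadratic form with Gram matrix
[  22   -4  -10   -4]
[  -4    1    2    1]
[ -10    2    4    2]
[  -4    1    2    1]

step 0: pivot 22 → sign +
step 1: pivot 3/11 → sign +
step 2: pivot -2/3 → sign −
step 3: row/col 3 already zero → sign 0
signature = (2, 1, 1)

Answer: (2, 1, 1)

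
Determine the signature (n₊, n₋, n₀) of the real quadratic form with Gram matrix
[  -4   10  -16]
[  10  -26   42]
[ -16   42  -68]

Answer: (0, 2, 1)

Derivation:
step 0: pivot -4 → sign −
step 1: pivot -1 → sign −
step 2: row/col 2 already zero → sign 0
signature = (0, 2, 1)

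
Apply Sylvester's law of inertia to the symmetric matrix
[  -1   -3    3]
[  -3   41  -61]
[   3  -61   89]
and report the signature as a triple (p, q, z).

Answer: (1, 1, 1)

Derivation:
step 0: pivot -1 → sign −
step 1: pivot 50 → sign +
step 2: row/col 2 already zero → sign 0
signature = (1, 1, 1)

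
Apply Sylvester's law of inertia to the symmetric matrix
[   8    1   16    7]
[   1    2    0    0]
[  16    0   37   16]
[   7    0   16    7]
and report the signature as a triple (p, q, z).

step 0: pivot 8 → sign +
step 1: pivot 15/8 → sign +
step 2: pivot 43/15 → sign +
step 3: pivot 3/43 → sign +
signature = (4, 0, 0)

Answer: (4, 0, 0)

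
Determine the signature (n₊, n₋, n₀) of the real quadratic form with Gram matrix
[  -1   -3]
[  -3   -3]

Answer: (1, 1, 0)

Derivation:
step 0: pivot -1 → sign −
step 1: pivot 6 → sign +
signature = (1, 1, 0)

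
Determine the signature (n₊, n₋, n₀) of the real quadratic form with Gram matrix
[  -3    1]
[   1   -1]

Answer: (0, 2, 0)

Derivation:
step 0: pivot -3 → sign −
step 1: pivot -2/3 → sign −
signature = (0, 2, 0)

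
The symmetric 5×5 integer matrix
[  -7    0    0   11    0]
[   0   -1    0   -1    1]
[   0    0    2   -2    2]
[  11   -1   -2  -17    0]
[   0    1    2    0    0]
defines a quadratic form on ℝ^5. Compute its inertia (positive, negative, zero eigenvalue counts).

step 0: pivot -7 → sign −
step 1: pivot -1 → sign −
step 2: pivot 2 → sign +
step 3: pivot -5/7 → sign −
step 4: pivot 2/5 → sign +
signature = (2, 3, 0)

Answer: (2, 3, 0)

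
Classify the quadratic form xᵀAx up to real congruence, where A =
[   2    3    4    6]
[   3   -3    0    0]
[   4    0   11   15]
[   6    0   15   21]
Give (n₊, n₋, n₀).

Answer: (3, 1, 0)

Derivation:
step 0: pivot 2 → sign +
step 1: pivot -15/2 → sign −
step 2: pivot 39/5 → sign +
step 3: pivot 6/13 → sign +
signature = (3, 1, 0)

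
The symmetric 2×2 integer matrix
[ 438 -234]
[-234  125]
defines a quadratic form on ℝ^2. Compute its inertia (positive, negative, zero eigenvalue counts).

step 0: pivot 438 → sign +
step 1: pivot -1/73 → sign −
signature = (1, 1, 0)

Answer: (1, 1, 0)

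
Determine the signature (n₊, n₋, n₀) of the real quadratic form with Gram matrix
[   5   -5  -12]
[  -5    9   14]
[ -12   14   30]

step 0: pivot 5 → sign +
step 1: pivot 4 → sign +
step 2: pivot 1/5 → sign +
signature = (3, 0, 0)

Answer: (3, 0, 0)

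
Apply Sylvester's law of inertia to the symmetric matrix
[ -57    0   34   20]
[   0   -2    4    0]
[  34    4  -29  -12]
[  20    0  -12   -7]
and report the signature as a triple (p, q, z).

step 0: pivot -57 → sign −
step 1: pivot -2 → sign −
step 2: pivot -41/57 → sign −
step 3: pivot 1/41 → sign +
signature = (1, 3, 0)

Answer: (1, 3, 0)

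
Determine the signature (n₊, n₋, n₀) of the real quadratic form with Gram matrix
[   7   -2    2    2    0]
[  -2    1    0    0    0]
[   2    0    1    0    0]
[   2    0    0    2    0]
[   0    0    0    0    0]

Answer: (3, 1, 1)

Derivation:
step 0: pivot 7 → sign +
step 1: pivot 3/7 → sign +
step 2: pivot -1/3 → sign −
step 3: pivot 6 → sign +
step 4: row/col 4 already zero → sign 0
signature = (3, 1, 1)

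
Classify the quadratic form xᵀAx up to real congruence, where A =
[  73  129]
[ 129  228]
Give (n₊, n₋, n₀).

step 0: pivot 73 → sign +
step 1: pivot 3/73 → sign +
signature = (2, 0, 0)

Answer: (2, 0, 0)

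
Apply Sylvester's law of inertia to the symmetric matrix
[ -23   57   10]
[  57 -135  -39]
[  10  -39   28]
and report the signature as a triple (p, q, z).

Answer: (2, 1, 0)

Derivation:
step 0: pivot -23 → sign −
step 1: pivot 144/23 → sign +
step 2: pivot 1/16 → sign +
signature = (2, 1, 0)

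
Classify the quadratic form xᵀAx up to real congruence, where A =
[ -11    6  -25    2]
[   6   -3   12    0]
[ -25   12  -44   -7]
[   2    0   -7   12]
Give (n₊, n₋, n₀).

step 0: pivot -11 → sign −
step 1: pivot 3/11 → sign +
step 2: pivot 3 → sign +
step 3: pivot -1/3 → sign −
signature = (2, 2, 0)

Answer: (2, 2, 0)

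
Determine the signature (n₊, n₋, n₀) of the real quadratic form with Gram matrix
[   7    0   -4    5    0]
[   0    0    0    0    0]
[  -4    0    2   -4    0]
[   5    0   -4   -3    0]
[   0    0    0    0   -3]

step 0: pivot 7 → sign +
step 1: pivot -2/7 → sign −
step 2: pivot -2 → sign −
step 3: pivot -3 → sign −
step 4: row/col 4 already zero → sign 0
signature = (1, 3, 1)

Answer: (1, 3, 1)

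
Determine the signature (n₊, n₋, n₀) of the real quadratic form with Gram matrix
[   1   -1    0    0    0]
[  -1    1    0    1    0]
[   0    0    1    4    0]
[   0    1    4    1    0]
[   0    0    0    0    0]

step 0: pivot 1 → sign +
step 1: pivot 1 → sign +
step 2: pivot -15 → sign −
step 3: pivot 1/15 → sign +
step 4: row/col 4 already zero → sign 0
signature = (3, 1, 1)

Answer: (3, 1, 1)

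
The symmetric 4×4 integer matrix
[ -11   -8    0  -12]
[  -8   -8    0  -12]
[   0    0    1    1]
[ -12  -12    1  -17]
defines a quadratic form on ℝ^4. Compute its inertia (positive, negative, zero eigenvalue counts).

step 0: pivot -11 → sign −
step 1: pivot -24/11 → sign −
step 2: pivot 1 → sign +
step 3: row/col 3 already zero → sign 0
signature = (1, 2, 1)

Answer: (1, 2, 1)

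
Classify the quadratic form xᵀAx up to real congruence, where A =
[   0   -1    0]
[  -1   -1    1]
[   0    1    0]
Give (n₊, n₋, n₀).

Answer: (1, 1, 1)

Derivation:
step 0: pivot -1 → sign −
step 1: pivot 1 → sign +
step 2: row/col 2 already zero → sign 0
signature = (1, 1, 1)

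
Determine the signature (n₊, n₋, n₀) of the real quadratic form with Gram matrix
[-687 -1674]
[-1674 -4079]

Answer: (1, 1, 0)

Derivation:
step 0: pivot -687 → sign −
step 1: pivot 1/229 → sign +
signature = (1, 1, 0)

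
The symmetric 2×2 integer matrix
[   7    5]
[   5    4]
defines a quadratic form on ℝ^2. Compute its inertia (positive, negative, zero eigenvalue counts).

Answer: (2, 0, 0)

Derivation:
step 0: pivot 7 → sign +
step 1: pivot 3/7 → sign +
signature = (2, 0, 0)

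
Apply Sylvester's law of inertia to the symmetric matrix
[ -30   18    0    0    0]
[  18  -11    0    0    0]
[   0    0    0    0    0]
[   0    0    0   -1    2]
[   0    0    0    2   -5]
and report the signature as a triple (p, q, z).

step 0: pivot -30 → sign −
step 1: pivot -1/5 → sign −
step 2: pivot -1 → sign −
step 3: pivot -1 → sign −
step 4: row/col 4 already zero → sign 0
signature = (0, 4, 1)

Answer: (0, 4, 1)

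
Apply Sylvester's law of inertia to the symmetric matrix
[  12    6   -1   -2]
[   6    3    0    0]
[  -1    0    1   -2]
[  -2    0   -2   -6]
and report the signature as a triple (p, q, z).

Answer: (3, 1, 0)

Derivation:
step 0: pivot 12 → sign +
step 1: pivot 11/12 → sign +
step 2: pivot -3/11 → sign −
step 3: pivot 6 → sign +
signature = (3, 1, 0)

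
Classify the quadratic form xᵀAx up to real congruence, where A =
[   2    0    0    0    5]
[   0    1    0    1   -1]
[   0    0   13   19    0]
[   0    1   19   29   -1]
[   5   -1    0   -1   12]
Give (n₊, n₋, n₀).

Answer: (4, 1, 0)

Derivation:
step 0: pivot 2 → sign +
step 1: pivot 1 → sign +
step 2: pivot 13 → sign +
step 3: pivot 3/13 → sign +
step 4: pivot -3/2 → sign −
signature = (4, 1, 0)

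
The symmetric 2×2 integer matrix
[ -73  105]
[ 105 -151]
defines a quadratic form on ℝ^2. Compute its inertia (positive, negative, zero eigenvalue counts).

Answer: (1, 1, 0)

Derivation:
step 0: pivot -73 → sign −
step 1: pivot 2/73 → sign +
signature = (1, 1, 0)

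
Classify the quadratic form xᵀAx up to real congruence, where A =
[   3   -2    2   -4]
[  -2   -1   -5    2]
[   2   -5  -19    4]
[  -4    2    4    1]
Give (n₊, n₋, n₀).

step 0: pivot 3 → sign +
step 1: pivot -7/3 → sign −
step 2: pivot -102/7 → sign −
step 3: pivot -1/17 → sign −
signature = (1, 3, 0)

Answer: (1, 3, 0)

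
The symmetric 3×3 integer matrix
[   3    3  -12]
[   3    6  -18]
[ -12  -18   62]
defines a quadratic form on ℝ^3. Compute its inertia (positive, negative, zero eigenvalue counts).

Answer: (3, 0, 0)

Derivation:
step 0: pivot 3 → sign +
step 1: pivot 3 → sign +
step 2: pivot 2 → sign +
signature = (3, 0, 0)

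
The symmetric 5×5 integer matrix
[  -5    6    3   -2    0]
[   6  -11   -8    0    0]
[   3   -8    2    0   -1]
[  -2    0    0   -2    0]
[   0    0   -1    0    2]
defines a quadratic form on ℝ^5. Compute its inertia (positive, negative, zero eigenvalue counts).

step 0: pivot -5 → sign −
step 1: pivot -19/5 → sign −
step 2: pivot 169/19 → sign +
step 3: pivot 6/169 → sign +
step 4: pivot 1 → sign +
signature = (3, 2, 0)

Answer: (3, 2, 0)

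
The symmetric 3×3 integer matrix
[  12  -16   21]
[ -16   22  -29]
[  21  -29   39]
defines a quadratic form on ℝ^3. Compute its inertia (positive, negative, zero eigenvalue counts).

Answer: (3, 0, 0)

Derivation:
step 0: pivot 12 → sign +
step 1: pivot 2/3 → sign +
step 2: pivot 3/4 → sign +
signature = (3, 0, 0)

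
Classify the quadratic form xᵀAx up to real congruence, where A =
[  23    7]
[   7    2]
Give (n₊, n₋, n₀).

step 0: pivot 23 → sign +
step 1: pivot -3/23 → sign −
signature = (1, 1, 0)

Answer: (1, 1, 0)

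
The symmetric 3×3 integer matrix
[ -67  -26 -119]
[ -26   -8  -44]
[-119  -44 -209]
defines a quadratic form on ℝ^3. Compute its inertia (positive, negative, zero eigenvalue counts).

step 0: pivot -67 → sign −
step 1: pivot 140/67 → sign +
step 2: pivot 3/35 → sign +
signature = (2, 1, 0)

Answer: (2, 1, 0)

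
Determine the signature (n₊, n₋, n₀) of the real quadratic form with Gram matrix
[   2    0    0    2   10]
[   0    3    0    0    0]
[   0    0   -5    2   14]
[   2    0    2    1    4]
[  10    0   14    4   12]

step 0: pivot 2 → sign +
step 1: pivot 3 → sign +
step 2: pivot -5 → sign −
step 3: pivot -1/5 → sign −
step 4: pivot 2 → sign +
signature = (3, 2, 0)

Answer: (3, 2, 0)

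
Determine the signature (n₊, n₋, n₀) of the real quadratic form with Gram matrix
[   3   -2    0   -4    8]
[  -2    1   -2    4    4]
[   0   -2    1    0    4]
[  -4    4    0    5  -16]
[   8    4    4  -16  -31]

Answer: (4, 1, 0)

Derivation:
step 0: pivot 3 → sign +
step 1: pivot -1/3 → sign −
step 2: pivot 13 → sign +
step 3: pivot 1/13 → sign +
step 4: pivot 1 → sign +
signature = (4, 1, 0)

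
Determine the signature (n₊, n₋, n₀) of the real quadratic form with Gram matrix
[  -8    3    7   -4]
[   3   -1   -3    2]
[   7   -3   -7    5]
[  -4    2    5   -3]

step 0: pivot -8 → sign −
step 1: pivot 1/8 → sign +
step 2: pivot -2 → sign −
step 3: pivot 3/2 → sign +
signature = (2, 2, 0)

Answer: (2, 2, 0)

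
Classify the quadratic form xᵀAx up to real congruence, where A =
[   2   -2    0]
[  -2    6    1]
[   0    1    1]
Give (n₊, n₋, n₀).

Answer: (3, 0, 0)

Derivation:
step 0: pivot 2 → sign +
step 1: pivot 4 → sign +
step 2: pivot 3/4 → sign +
signature = (3, 0, 0)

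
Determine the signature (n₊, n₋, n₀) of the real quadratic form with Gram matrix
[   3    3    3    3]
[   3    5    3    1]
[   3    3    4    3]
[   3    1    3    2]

Answer: (3, 1, 0)

Derivation:
step 0: pivot 3 → sign +
step 1: pivot 2 → sign +
step 2: pivot 1 → sign +
step 3: pivot -3 → sign −
signature = (3, 1, 0)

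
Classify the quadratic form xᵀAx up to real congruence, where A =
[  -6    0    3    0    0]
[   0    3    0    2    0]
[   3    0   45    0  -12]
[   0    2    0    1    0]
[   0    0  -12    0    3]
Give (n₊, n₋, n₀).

Answer: (2, 3, 0)

Derivation:
step 0: pivot -6 → sign −
step 1: pivot 3 → sign +
step 2: pivot 93/2 → sign +
step 3: pivot -1/3 → sign −
step 4: pivot -3/31 → sign −
signature = (2, 3, 0)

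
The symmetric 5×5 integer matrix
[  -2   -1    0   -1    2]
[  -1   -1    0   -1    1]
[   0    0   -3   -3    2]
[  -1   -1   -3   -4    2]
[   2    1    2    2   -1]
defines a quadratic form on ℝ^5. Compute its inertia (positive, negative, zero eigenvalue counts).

step 0: pivot -2 → sign −
step 1: pivot -1/2 → sign −
step 2: pivot -3 → sign −
step 3: pivot 7/3 → sign +
step 4: pivot -3/7 → sign −
signature = (1, 4, 0)

Answer: (1, 4, 0)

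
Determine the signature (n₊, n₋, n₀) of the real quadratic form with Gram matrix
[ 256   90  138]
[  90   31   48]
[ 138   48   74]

step 0: pivot 256 → sign +
step 1: pivot -41/64 → sign −
step 2: pivot 1/41 → sign +
signature = (2, 1, 0)

Answer: (2, 1, 0)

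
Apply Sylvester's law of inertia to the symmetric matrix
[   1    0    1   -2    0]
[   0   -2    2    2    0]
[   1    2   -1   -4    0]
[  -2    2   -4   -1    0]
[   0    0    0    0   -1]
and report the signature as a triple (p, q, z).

Answer: (1, 3, 1)

Derivation:
step 0: pivot 1 → sign +
step 1: pivot -2 → sign −
step 2: pivot -3 → sign −
step 3: pivot -1 → sign −
step 4: row/col 4 already zero → sign 0
signature = (1, 3, 1)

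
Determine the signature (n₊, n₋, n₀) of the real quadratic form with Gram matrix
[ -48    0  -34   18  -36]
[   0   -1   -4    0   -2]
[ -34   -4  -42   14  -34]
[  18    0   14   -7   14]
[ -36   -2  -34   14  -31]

Answer: (2, 3, 0)

Derivation:
step 0: pivot -48 → sign −
step 1: pivot -1 → sign −
step 2: pivot -23/12 → sign −
step 3: pivot 13/23 → sign +
step 4: pivot 1/13 → sign +
signature = (2, 3, 0)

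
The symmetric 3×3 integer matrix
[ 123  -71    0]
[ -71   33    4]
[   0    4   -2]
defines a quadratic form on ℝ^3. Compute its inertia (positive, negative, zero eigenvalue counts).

step 0: pivot 123 → sign +
step 1: pivot -982/123 → sign −
step 2: pivot 2/491 → sign +
signature = (2, 1, 0)

Answer: (2, 1, 0)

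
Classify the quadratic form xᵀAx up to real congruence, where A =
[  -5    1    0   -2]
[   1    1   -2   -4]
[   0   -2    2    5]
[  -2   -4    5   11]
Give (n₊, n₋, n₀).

Answer: (1, 3, 0)

Derivation:
step 0: pivot -5 → sign −
step 1: pivot 6/5 → sign +
step 2: pivot -4/3 → sign −
step 3: pivot -1/4 → sign −
signature = (1, 3, 0)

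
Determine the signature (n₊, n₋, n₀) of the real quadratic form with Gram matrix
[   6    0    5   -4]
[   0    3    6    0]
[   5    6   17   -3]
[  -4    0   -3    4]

Answer: (4, 0, 0)

Derivation:
step 0: pivot 6 → sign +
step 1: pivot 3 → sign +
step 2: pivot 5/6 → sign +
step 3: pivot 6/5 → sign +
signature = (4, 0, 0)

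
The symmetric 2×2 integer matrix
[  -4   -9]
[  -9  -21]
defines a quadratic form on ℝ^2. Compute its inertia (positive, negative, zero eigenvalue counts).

step 0: pivot -4 → sign −
step 1: pivot -3/4 → sign −
signature = (0, 2, 0)

Answer: (0, 2, 0)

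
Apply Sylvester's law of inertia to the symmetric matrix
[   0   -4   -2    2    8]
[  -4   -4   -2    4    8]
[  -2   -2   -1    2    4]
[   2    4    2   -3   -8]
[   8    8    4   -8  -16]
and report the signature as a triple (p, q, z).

Answer: (1, 1, 3)

Derivation:
step 0: pivot -4 → sign −
step 1: pivot 4 → sign +
step 2: row/col 2 already zero → sign 0
step 3: row/col 3 already zero → sign 0
step 4: row/col 4 already zero → sign 0
signature = (1, 1, 3)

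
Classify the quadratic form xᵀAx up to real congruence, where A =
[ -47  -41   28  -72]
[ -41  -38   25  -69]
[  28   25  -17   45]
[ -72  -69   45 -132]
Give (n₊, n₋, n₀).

Answer: (0, 4, 0)

Derivation:
step 0: pivot -47 → sign −
step 1: pivot -105/47 → sign −
step 2: pivot -6/35 → sign −
step 3: pivot -3 → sign −
signature = (0, 4, 0)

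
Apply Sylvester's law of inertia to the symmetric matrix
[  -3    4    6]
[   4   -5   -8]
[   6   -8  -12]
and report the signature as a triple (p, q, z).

Answer: (1, 1, 1)

Derivation:
step 0: pivot -3 → sign −
step 1: pivot 1/3 → sign +
step 2: row/col 2 already zero → sign 0
signature = (1, 1, 1)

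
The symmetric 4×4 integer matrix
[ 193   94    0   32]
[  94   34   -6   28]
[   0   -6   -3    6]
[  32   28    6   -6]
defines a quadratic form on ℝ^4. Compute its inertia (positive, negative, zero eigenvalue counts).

Answer: (2, 2, 0)

Derivation:
step 0: pivot 193 → sign +
step 1: pivot -2274/193 → sign −
step 2: pivot 21/379 → sign +
step 3: pivot -2/21 → sign −
signature = (2, 2, 0)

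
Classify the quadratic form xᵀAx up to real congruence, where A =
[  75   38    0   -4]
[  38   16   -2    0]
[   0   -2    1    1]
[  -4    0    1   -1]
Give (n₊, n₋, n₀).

step 0: pivot 75 → sign +
step 1: pivot -244/75 → sign −
step 2: pivot 136/61 → sign +
step 3: pivot 3/136 → sign +
signature = (3, 1, 0)

Answer: (3, 1, 0)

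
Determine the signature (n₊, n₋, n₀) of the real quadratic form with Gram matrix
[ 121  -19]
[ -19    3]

step 0: pivot 121 → sign +
step 1: pivot 2/121 → sign +
signature = (2, 0, 0)

Answer: (2, 0, 0)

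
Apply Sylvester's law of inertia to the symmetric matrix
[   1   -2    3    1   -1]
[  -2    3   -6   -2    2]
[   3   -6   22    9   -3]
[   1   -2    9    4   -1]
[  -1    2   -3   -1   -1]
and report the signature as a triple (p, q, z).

Answer: (3, 2, 0)

Derivation:
step 0: pivot 1 → sign +
step 1: pivot -1 → sign −
step 2: pivot 13 → sign +
step 3: pivot 3/13 → sign +
step 4: pivot -2 → sign −
signature = (3, 2, 0)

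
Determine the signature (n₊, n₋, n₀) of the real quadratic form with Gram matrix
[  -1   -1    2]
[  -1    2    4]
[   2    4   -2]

Answer: (2, 1, 0)

Derivation:
step 0: pivot -1 → sign −
step 1: pivot 3 → sign +
step 2: pivot 2/3 → sign +
signature = (2, 1, 0)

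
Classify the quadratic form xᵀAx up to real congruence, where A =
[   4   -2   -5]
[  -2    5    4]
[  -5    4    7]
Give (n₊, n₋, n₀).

Answer: (3, 0, 0)

Derivation:
step 0: pivot 4 → sign +
step 1: pivot 4 → sign +
step 2: pivot 3/16 → sign +
signature = (3, 0, 0)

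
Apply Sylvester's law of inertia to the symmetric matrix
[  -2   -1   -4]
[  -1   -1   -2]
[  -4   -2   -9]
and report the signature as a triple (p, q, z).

step 0: pivot -2 → sign −
step 1: pivot -1/2 → sign −
step 2: pivot -1 → sign −
signature = (0, 3, 0)

Answer: (0, 3, 0)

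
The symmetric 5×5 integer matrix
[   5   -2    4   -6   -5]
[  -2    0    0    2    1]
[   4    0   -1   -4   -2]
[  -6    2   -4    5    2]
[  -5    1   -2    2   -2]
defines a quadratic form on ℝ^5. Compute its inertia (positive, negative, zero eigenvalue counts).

Answer: (2, 3, 0)

Derivation:
step 0: pivot 5 → sign +
step 1: pivot -4/5 → sign −
step 2: pivot -1 → sign −
step 3: pivot -2 → sign −
step 4: pivot 3/8 → sign +
signature = (2, 3, 0)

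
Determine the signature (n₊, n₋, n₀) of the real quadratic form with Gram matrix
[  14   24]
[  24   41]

Answer: (1, 1, 0)

Derivation:
step 0: pivot 14 → sign +
step 1: pivot -1/7 → sign −
signature = (1, 1, 0)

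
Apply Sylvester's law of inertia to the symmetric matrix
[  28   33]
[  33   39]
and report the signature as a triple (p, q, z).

step 0: pivot 28 → sign +
step 1: pivot 3/28 → sign +
signature = (2, 0, 0)

Answer: (2, 0, 0)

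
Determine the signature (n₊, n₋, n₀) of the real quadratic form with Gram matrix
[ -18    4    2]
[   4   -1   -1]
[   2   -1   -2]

Answer: (1, 2, 0)

Derivation:
step 0: pivot -18 → sign −
step 1: pivot -1/9 → sign −
step 2: pivot 1 → sign +
signature = (1, 2, 0)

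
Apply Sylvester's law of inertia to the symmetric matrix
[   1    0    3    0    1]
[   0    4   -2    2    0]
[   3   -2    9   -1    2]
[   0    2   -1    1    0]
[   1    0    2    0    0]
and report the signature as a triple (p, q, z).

step 0: pivot 1 → sign +
step 1: pivot 4 → sign +
step 2: pivot -1 → sign −
step 3: row/col 3 already zero → sign 0
step 4: row/col 4 already zero → sign 0
signature = (2, 1, 2)

Answer: (2, 1, 2)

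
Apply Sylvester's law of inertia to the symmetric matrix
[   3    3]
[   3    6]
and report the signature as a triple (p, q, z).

step 0: pivot 3 → sign +
step 1: pivot 3 → sign +
signature = (2, 0, 0)

Answer: (2, 0, 0)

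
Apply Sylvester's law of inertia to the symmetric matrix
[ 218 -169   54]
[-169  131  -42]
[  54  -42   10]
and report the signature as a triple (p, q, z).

step 0: pivot 218 → sign +
step 1: pivot -3/218 → sign −
step 2: pivot -2 → sign −
signature = (1, 2, 0)

Answer: (1, 2, 0)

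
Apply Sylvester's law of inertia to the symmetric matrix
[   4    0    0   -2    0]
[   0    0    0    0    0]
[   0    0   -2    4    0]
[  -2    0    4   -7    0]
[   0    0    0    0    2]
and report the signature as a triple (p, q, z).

Answer: (2, 1, 2)

Derivation:
step 0: pivot 4 → sign +
step 1: pivot -2 → sign −
step 2: pivot 2 → sign +
step 3: row/col 3 already zero → sign 0
step 4: row/col 4 already zero → sign 0
signature = (2, 1, 2)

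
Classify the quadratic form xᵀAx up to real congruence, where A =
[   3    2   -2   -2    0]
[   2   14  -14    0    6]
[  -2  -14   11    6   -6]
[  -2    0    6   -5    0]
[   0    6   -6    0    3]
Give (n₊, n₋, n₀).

step 0: pivot 3 → sign +
step 1: pivot 38/3 → sign +
step 2: pivot -3 → sign −
step 3: pivot 105/19 → sign +
step 4: pivot 3/35 → sign +
signature = (4, 1, 0)

Answer: (4, 1, 0)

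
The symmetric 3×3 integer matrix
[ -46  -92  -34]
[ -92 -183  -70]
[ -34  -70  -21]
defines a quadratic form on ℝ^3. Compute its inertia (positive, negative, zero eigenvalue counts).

Answer: (2, 1, 0)

Derivation:
step 0: pivot -46 → sign −
step 1: pivot 1 → sign +
step 2: pivot 3/23 → sign +
signature = (2, 1, 0)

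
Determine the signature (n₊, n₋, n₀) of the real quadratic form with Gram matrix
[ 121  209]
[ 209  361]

Answer: (1, 0, 1)

Derivation:
step 0: pivot 121 → sign +
step 1: row/col 1 already zero → sign 0
signature = (1, 0, 1)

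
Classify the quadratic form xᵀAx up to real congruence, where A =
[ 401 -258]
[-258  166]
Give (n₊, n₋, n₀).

Answer: (2, 0, 0)

Derivation:
step 0: pivot 401 → sign +
step 1: pivot 2/401 → sign +
signature = (2, 0, 0)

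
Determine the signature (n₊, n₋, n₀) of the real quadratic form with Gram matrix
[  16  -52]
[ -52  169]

step 0: pivot 16 → sign +
step 1: row/col 1 already zero → sign 0
signature = (1, 0, 1)

Answer: (1, 0, 1)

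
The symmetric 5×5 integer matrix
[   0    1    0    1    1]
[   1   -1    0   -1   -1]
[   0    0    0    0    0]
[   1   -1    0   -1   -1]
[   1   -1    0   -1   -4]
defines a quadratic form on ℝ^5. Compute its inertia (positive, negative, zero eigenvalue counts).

step 0: pivot -1 → sign −
step 1: pivot 1 → sign +
step 2: pivot -3 → sign −
step 3: row/col 3 already zero → sign 0
step 4: row/col 4 already zero → sign 0
signature = (1, 2, 2)

Answer: (1, 2, 2)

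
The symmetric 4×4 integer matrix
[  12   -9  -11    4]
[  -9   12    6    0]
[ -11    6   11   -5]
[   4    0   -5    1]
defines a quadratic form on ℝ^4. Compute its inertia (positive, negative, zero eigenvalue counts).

Answer: (2, 2, 0)

Derivation:
step 0: pivot 12 → sign +
step 1: pivot 21/4 → sign +
step 2: pivot -1/21 → sign −
step 3: pivot -2 → sign −
signature = (2, 2, 0)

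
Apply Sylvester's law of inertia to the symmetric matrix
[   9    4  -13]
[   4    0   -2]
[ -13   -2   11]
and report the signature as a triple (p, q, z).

Answer: (2, 1, 0)

Derivation:
step 0: pivot 9 → sign +
step 1: pivot -16/9 → sign −
step 2: pivot 1/4 → sign +
signature = (2, 1, 0)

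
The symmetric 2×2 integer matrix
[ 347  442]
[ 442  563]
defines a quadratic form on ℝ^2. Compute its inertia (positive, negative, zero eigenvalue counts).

Answer: (1, 1, 0)

Derivation:
step 0: pivot 347 → sign +
step 1: pivot -3/347 → sign −
signature = (1, 1, 0)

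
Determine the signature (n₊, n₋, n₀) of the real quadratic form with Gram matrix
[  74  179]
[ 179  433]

Answer: (2, 0, 0)

Derivation:
step 0: pivot 74 → sign +
step 1: pivot 1/74 → sign +
signature = (2, 0, 0)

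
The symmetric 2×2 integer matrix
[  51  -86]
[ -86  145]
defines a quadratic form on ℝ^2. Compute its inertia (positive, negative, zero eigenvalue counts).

step 0: pivot 51 → sign +
step 1: pivot -1/51 → sign −
signature = (1, 1, 0)

Answer: (1, 1, 0)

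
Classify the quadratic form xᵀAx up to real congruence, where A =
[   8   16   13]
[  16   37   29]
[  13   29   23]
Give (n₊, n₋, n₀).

step 0: pivot 8 → sign +
step 1: pivot 5 → sign +
step 2: pivot 3/40 → sign +
signature = (3, 0, 0)

Answer: (3, 0, 0)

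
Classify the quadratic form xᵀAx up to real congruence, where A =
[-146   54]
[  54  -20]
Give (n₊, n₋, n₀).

step 0: pivot -146 → sign −
step 1: pivot -2/73 → sign −
signature = (0, 2, 0)

Answer: (0, 2, 0)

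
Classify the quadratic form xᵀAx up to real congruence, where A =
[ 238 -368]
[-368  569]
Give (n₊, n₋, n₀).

step 0: pivot 238 → sign +
step 1: pivot -1/119 → sign −
signature = (1, 1, 0)

Answer: (1, 1, 0)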